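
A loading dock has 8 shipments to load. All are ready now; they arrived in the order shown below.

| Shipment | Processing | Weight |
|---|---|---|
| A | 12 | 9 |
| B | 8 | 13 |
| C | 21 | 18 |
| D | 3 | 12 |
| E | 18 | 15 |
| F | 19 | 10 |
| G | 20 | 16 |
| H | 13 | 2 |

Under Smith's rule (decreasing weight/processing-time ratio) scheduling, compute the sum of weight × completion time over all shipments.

WSPT (decreasing weight/processing-time ratio): D B C E G A F H.
D: finishes 3, weight 12, w·C = 36
B: finishes 11, weight 13, w·C = 143
C: finishes 32, weight 18, w·C = 576
E: finishes 50, weight 15, w·C = 750
G: finishes 70, weight 16, w·C = 1120
A: finishes 82, weight 9, w·C = 738
F: finishes 101, weight 10, w·C = 1010
H: finishes 114, weight 2, w·C = 228
Sum = 36+143+576+750+1120+738+1010+228 = 4601.

4601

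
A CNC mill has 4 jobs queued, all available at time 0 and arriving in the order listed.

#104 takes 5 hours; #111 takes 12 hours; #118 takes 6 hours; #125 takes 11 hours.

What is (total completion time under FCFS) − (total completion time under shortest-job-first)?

FIFO (arrival order): #104 #111 #118 #125.
#104: 0→5
#111: 5→17
#118: 17→23
#125: 23→34
Sum = 5+17+23+34 = 79.
SPT (increasing processing time): #104 #118 #125 #111.
#104: 0→5
#118: 5→11
#125: 11→22
#111: 22→34
Sum = 5+11+22+34 = 72.
Difference = 79 − 72 = 7.

7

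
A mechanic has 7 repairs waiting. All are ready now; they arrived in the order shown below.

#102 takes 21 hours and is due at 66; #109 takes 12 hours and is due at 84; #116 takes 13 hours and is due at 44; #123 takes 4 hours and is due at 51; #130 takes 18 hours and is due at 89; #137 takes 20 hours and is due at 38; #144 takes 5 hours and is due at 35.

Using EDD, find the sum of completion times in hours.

341

EDD (increasing due date): #144 #137 #116 #123 #102 #109 #130.
#144: 0→5
#137: 5→25
#116: 25→38
#123: 38→42
#102: 42→63
#109: 63→75
#130: 75→93
Sum = 5+25+38+42+63+75+93 = 341.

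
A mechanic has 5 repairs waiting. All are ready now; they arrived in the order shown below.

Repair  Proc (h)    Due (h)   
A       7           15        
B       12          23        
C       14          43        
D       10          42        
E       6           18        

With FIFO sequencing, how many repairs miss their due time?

FIFO (arrival order): A B C D E.
A: 0→7, due 15, tardiness 0
B: 7→19, due 23, tardiness 0
C: 19→33, due 43, tardiness 0
D: 33→43, due 42, tardiness 1
E: 43→49, due 18, tardiness 31
Late repairs: 2.

2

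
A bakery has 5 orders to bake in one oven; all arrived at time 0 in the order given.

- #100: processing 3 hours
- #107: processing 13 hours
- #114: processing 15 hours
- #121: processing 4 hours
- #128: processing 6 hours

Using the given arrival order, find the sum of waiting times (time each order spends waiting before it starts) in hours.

FIFO (arrival order): #100 #107 #114 #121 #128.
#100: waits 0, runs 0→3
#107: waits 3, runs 3→16
#114: waits 16, runs 16→31
#121: waits 31, runs 31→35
#128: waits 35, runs 35→41
Sum = 0+3+16+31+35 = 85.

85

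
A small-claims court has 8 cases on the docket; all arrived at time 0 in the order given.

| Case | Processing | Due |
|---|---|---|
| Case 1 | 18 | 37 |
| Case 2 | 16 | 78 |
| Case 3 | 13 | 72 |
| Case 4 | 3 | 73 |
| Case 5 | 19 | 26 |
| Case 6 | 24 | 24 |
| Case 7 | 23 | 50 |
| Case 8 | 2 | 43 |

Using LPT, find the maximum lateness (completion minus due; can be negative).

75

LPT (decreasing processing time): Case 6 Case 7 Case 5 Case 1 Case 2 Case 3 Case 4 Case 8.
Case 6: 0→24, due 24, lateness 0
Case 7: 24→47, due 50, lateness -3
Case 5: 47→66, due 26, lateness 40
Case 1: 66→84, due 37, lateness 47
Case 2: 84→100, due 78, lateness 22
Case 3: 100→113, due 72, lateness 41
Case 4: 113→116, due 73, lateness 43
Case 8: 116→118, due 43, lateness 75
Maximum = 75.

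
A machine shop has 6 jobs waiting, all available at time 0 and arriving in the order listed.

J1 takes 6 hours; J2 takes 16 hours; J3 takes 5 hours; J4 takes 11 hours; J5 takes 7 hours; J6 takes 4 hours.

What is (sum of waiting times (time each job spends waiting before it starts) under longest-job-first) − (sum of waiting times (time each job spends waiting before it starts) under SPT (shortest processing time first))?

79

LPT (decreasing processing time): J2 J4 J5 J1 J3 J6.
J2: waits 0, runs 0→16
J4: waits 16, runs 16→27
J5: waits 27, runs 27→34
J1: waits 34, runs 34→40
J3: waits 40, runs 40→45
J6: waits 45, runs 45→49
Sum = 0+16+27+34+40+45 = 162.
SPT (increasing processing time): J6 J3 J1 J5 J4 J2.
J6: waits 0, runs 0→4
J3: waits 4, runs 4→9
J1: waits 9, runs 9→15
J5: waits 15, runs 15→22
J4: waits 22, runs 22→33
J2: waits 33, runs 33→49
Sum = 0+4+9+15+22+33 = 83.
Difference = 162 − 83 = 79.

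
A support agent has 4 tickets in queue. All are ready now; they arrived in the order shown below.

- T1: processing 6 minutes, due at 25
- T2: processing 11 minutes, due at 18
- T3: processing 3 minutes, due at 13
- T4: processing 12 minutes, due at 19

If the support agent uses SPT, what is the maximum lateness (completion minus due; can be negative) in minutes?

SPT (increasing processing time): T3 T1 T2 T4.
T3: 0→3, due 13, lateness -10
T1: 3→9, due 25, lateness -16
T2: 9→20, due 18, lateness 2
T4: 20→32, due 19, lateness 13
Maximum = 13.

13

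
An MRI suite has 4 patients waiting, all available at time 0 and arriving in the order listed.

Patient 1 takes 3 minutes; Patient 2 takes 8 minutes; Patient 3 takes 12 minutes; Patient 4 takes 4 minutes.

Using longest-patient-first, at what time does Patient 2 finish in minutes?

20

LPT (decreasing processing time): Patient 3 Patient 2 Patient 4 Patient 1.
Patient 3: 0→12
Patient 2: 12→20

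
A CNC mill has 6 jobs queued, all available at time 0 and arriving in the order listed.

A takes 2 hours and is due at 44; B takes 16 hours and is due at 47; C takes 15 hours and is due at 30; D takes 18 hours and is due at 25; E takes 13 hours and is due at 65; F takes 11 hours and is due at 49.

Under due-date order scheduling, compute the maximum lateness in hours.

EDD (increasing due date): D C A B F E.
D: 0→18, due 25, lateness -7
C: 18→33, due 30, lateness 3
A: 33→35, due 44, lateness -9
B: 35→51, due 47, lateness 4
F: 51→62, due 49, lateness 13
E: 62→75, due 65, lateness 10
Maximum = 13.

13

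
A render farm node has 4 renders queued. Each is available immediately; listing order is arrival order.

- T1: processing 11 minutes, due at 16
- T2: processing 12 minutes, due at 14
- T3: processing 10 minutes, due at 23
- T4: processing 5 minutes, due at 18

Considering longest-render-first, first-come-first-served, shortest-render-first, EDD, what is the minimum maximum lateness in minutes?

15

LPT (decreasing processing time): T2 T1 T3 T4.
T2: 0→12, due 14, lateness -2
T1: 12→23, due 16, lateness 7
T3: 23→33, due 23, lateness 10
T4: 33→38, due 18, lateness 20
Maximum = 20.
FIFO (arrival order): T1 T2 T3 T4.
T1: 0→11, due 16, lateness -5
T2: 11→23, due 14, lateness 9
T3: 23→33, due 23, lateness 10
T4: 33→38, due 18, lateness 20
Maximum = 20.
SPT (increasing processing time): T4 T3 T1 T2.
T4: 0→5, due 18, lateness -13
T3: 5→15, due 23, lateness -8
T1: 15→26, due 16, lateness 10
T2: 26→38, due 14, lateness 24
Maximum = 24.
EDD (increasing due date): T2 T1 T4 T3.
T2: 0→12, due 14, lateness -2
T1: 12→23, due 16, lateness 7
T4: 23→28, due 18, lateness 10
T3: 28→38, due 23, lateness 15
Maximum = 15.
LPT 20, FIFO 20, SPT 24, EDD 15 → minimum 15.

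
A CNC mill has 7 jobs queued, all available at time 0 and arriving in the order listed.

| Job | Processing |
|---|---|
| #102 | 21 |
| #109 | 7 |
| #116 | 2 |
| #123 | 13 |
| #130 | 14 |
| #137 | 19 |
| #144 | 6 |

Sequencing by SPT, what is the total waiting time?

SPT (increasing processing time): #116 #144 #109 #123 #130 #137 #102.
#116: waits 0, runs 0→2
#144: waits 2, runs 2→8
#109: waits 8, runs 8→15
#123: waits 15, runs 15→28
#130: waits 28, runs 28→42
#137: waits 42, runs 42→61
#102: waits 61, runs 61→82
Sum = 0+2+8+15+28+42+61 = 156.

156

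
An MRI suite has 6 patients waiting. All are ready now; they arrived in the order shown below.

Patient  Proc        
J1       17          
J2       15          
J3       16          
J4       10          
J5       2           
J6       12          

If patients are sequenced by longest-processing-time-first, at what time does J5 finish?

72

LPT (decreasing processing time): J1 J3 J2 J6 J4 J5.
J1: 0→17
J3: 17→33
J2: 33→48
J6: 48→60
J4: 60→70
J5: 70→72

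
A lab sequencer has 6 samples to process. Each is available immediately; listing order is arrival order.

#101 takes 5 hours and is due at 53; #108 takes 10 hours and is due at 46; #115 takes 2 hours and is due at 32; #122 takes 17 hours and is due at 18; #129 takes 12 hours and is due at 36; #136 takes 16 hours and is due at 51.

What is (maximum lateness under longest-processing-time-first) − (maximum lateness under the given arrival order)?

LPT (decreasing processing time): #122 #136 #129 #108 #101 #115.
#122: 0→17, due 18, lateness -1
#136: 17→33, due 51, lateness -18
#129: 33→45, due 36, lateness 9
#108: 45→55, due 46, lateness 9
#101: 55→60, due 53, lateness 7
#115: 60→62, due 32, lateness 30
Maximum = 30.
FIFO (arrival order): #101 #108 #115 #122 #129 #136.
#101: 0→5, due 53, lateness -48
#108: 5→15, due 46, lateness -31
#115: 15→17, due 32, lateness -15
#122: 17→34, due 18, lateness 16
#129: 34→46, due 36, lateness 10
#136: 46→62, due 51, lateness 11
Maximum = 16.
Difference = 30 − 16 = 14.

14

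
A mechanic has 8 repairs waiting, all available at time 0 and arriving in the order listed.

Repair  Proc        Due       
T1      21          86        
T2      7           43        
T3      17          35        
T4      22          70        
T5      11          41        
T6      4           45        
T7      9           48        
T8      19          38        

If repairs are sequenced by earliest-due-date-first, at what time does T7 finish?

67

EDD (increasing due date): T3 T8 T5 T2 T6 T7 T4 T1.
T3: 0→17
T8: 17→36
T5: 36→47
T2: 47→54
T6: 54→58
T7: 58→67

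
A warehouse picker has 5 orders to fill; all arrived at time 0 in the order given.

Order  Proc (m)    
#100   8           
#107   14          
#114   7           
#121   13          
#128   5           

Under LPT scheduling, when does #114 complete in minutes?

42

LPT (decreasing processing time): #107 #121 #100 #114 #128.
#107: 0→14
#121: 14→27
#100: 27→35
#114: 35→42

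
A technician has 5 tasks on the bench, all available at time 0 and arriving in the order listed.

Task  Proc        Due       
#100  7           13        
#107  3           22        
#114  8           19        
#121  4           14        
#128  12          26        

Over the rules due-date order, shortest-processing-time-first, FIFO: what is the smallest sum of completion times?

EDD (increasing due date): #100 #121 #114 #107 #128.
#100: 0→7
#121: 7→11
#114: 11→19
#107: 19→22
#128: 22→34
Sum = 7+11+19+22+34 = 93.
SPT (increasing processing time): #107 #121 #100 #114 #128.
#107: 0→3
#121: 3→7
#100: 7→14
#114: 14→22
#128: 22→34
Sum = 3+7+14+22+34 = 80.
FIFO (arrival order): #100 #107 #114 #121 #128.
#100: 0→7
#107: 7→10
#114: 10→18
#121: 18→22
#128: 22→34
Sum = 7+10+18+22+34 = 91.
EDD 93, SPT 80, FIFO 91 → minimum 80.

80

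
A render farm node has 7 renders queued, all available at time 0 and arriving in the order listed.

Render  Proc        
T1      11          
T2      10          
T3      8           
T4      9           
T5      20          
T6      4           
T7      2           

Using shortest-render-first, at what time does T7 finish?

2

SPT (increasing processing time): T7 T6 T3 T4 T2 T1 T5.
T7: 0→2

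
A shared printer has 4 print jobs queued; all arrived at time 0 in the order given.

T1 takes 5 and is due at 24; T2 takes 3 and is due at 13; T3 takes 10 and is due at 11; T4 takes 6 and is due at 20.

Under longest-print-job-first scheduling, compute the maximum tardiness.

LPT (decreasing processing time): T3 T4 T1 T2.
T3: 0→10, due 11, tardiness 0
T4: 10→16, due 20, tardiness 0
T1: 16→21, due 24, tardiness 0
T2: 21→24, due 13, tardiness 11
Maximum = 11.

11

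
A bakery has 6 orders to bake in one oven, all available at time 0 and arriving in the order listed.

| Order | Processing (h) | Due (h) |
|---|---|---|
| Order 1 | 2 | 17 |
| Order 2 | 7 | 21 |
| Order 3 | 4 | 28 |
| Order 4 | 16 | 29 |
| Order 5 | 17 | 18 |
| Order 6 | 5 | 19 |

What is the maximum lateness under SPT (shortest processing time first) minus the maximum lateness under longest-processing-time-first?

-1

SPT (increasing processing time): Order 1 Order 3 Order 6 Order 2 Order 4 Order 5.
Order 1: 0→2, due 17, lateness -15
Order 3: 2→6, due 28, lateness -22
Order 6: 6→11, due 19, lateness -8
Order 2: 11→18, due 21, lateness -3
Order 4: 18→34, due 29, lateness 5
Order 5: 34→51, due 18, lateness 33
Maximum = 33.
LPT (decreasing processing time): Order 5 Order 4 Order 2 Order 6 Order 3 Order 1.
Order 5: 0→17, due 18, lateness -1
Order 4: 17→33, due 29, lateness 4
Order 2: 33→40, due 21, lateness 19
Order 6: 40→45, due 19, lateness 26
Order 3: 45→49, due 28, lateness 21
Order 1: 49→51, due 17, lateness 34
Maximum = 34.
Difference = 33 − 34 = -1.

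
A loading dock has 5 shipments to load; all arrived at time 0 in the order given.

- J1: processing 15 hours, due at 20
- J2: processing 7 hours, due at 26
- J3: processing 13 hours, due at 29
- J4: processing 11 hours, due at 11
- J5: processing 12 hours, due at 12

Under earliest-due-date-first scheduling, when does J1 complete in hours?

38

EDD (increasing due date): J4 J5 J1 J2 J3.
J4: 0→11
J5: 11→23
J1: 23→38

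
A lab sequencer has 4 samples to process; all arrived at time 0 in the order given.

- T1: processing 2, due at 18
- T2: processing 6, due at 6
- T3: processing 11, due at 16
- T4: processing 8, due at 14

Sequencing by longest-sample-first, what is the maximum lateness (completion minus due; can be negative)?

LPT (decreasing processing time): T3 T4 T2 T1.
T3: 0→11, due 16, lateness -5
T4: 11→19, due 14, lateness 5
T2: 19→25, due 6, lateness 19
T1: 25→27, due 18, lateness 9
Maximum = 19.

19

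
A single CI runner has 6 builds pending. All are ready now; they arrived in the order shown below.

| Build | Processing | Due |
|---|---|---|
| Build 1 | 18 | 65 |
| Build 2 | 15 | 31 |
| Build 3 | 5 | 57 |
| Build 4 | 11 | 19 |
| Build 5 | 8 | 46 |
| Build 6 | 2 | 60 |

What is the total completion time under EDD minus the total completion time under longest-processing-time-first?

-53

EDD (increasing due date): Build 4 Build 2 Build 5 Build 3 Build 6 Build 1.
Build 4: 0→11
Build 2: 11→26
Build 5: 26→34
Build 3: 34→39
Build 6: 39→41
Build 1: 41→59
Sum = 11+26+34+39+41+59 = 210.
LPT (decreasing processing time): Build 1 Build 2 Build 4 Build 5 Build 3 Build 6.
Build 1: 0→18
Build 2: 18→33
Build 4: 33→44
Build 5: 44→52
Build 3: 52→57
Build 6: 57→59
Sum = 18+33+44+52+57+59 = 263.
Difference = 210 − 263 = -53.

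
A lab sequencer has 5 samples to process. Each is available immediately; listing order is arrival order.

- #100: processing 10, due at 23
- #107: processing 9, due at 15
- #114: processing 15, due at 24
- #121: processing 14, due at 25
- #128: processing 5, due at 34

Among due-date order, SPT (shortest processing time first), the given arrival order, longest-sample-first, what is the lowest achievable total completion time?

134

EDD (increasing due date): #107 #100 #114 #121 #128.
#107: 0→9
#100: 9→19
#114: 19→34
#121: 34→48
#128: 48→53
Sum = 9+19+34+48+53 = 163.
SPT (increasing processing time): #128 #107 #100 #121 #114.
#128: 0→5
#107: 5→14
#100: 14→24
#121: 24→38
#114: 38→53
Sum = 5+14+24+38+53 = 134.
FIFO (arrival order): #100 #107 #114 #121 #128.
#100: 0→10
#107: 10→19
#114: 19→34
#121: 34→48
#128: 48→53
Sum = 10+19+34+48+53 = 164.
LPT (decreasing processing time): #114 #121 #100 #107 #128.
#114: 0→15
#121: 15→29
#100: 29→39
#107: 39→48
#128: 48→53
Sum = 15+29+39+48+53 = 184.
EDD 163, SPT 134, FIFO 164, LPT 184 → minimum 134.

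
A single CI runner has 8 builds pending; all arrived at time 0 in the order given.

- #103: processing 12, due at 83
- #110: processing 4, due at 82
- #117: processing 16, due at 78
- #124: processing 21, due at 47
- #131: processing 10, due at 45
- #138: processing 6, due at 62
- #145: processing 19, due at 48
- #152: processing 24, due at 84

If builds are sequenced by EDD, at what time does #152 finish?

EDD (increasing due date): #131 #124 #145 #138 #117 #110 #103 #152.
#131: 0→10
#124: 10→31
#145: 31→50
#138: 50→56
#117: 56→72
#110: 72→76
#103: 76→88
#152: 88→112

112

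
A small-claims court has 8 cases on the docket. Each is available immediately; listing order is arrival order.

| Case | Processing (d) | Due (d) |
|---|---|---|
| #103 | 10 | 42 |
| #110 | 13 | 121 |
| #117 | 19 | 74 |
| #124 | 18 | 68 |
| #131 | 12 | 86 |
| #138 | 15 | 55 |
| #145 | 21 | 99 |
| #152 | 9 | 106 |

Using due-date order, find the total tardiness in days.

0

EDD (increasing due date): #103 #138 #124 #117 #131 #145 #152 #110.
#103: 0→10, due 42, tardiness 0
#138: 10→25, due 55, tardiness 0
#124: 25→43, due 68, tardiness 0
#117: 43→62, due 74, tardiness 0
#131: 62→74, due 86, tardiness 0
#145: 74→95, due 99, tardiness 0
#152: 95→104, due 106, tardiness 0
#110: 104→117, due 121, tardiness 0
Sum = 0+0+0+0+0+0+0+0 = 0.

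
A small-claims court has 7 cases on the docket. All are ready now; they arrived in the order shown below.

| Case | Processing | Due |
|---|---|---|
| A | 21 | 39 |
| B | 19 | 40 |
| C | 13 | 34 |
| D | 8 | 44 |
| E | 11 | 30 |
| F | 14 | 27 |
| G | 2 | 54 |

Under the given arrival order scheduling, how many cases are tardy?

5

FIFO (arrival order): A B C D E F G.
A: 0→21, due 39, tardiness 0
B: 21→40, due 40, tardiness 0
C: 40→53, due 34, tardiness 19
D: 53→61, due 44, tardiness 17
E: 61→72, due 30, tardiness 42
F: 72→86, due 27, tardiness 59
G: 86→88, due 54, tardiness 34
Late cases: 5.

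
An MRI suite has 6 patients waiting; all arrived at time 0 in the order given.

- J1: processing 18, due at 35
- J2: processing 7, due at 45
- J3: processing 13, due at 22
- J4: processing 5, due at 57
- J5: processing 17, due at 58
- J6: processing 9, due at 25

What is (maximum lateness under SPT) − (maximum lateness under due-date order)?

SPT (increasing processing time): J4 J2 J6 J3 J5 J1.
J4: 0→5, due 57, lateness -52
J2: 5→12, due 45, lateness -33
J6: 12→21, due 25, lateness -4
J3: 21→34, due 22, lateness 12
J5: 34→51, due 58, lateness -7
J1: 51→69, due 35, lateness 34
Maximum = 34.
EDD (increasing due date): J3 J6 J1 J2 J4 J5.
J3: 0→13, due 22, lateness -9
J6: 13→22, due 25, lateness -3
J1: 22→40, due 35, lateness 5
J2: 40→47, due 45, lateness 2
J4: 47→52, due 57, lateness -5
J5: 52→69, due 58, lateness 11
Maximum = 11.
Difference = 34 − 11 = 23.

23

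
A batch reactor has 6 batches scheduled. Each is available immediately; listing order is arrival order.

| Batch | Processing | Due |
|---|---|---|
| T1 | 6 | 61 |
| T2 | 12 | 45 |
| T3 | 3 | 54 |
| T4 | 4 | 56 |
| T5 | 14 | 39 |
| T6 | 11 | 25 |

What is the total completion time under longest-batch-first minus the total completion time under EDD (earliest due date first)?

10

LPT (decreasing processing time): T5 T2 T6 T1 T4 T3.
T5: 0→14
T2: 14→26
T6: 26→37
T1: 37→43
T4: 43→47
T3: 47→50
Sum = 14+26+37+43+47+50 = 217.
EDD (increasing due date): T6 T5 T2 T3 T4 T1.
T6: 0→11
T5: 11→25
T2: 25→37
T3: 37→40
T4: 40→44
T1: 44→50
Sum = 11+25+37+40+44+50 = 207.
Difference = 217 − 207 = 10.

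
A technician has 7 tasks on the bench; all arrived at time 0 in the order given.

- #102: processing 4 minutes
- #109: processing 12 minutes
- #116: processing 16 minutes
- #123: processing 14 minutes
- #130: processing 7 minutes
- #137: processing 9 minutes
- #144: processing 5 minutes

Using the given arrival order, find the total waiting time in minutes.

213

FIFO (arrival order): #102 #109 #116 #123 #130 #137 #144.
#102: waits 0, runs 0→4
#109: waits 4, runs 4→16
#116: waits 16, runs 16→32
#123: waits 32, runs 32→46
#130: waits 46, runs 46→53
#137: waits 53, runs 53→62
#144: waits 62, runs 62→67
Sum = 0+4+16+32+46+53+62 = 213.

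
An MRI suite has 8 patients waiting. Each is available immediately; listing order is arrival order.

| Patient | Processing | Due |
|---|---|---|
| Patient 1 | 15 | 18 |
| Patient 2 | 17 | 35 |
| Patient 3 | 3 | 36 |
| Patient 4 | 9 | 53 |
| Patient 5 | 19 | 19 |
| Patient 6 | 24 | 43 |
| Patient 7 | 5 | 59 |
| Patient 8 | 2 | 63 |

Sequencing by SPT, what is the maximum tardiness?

51

SPT (increasing processing time): Patient 8 Patient 3 Patient 7 Patient 4 Patient 1 Patient 2 Patient 5 Patient 6.
Patient 8: 0→2, due 63, tardiness 0
Patient 3: 2→5, due 36, tardiness 0
Patient 7: 5→10, due 59, tardiness 0
Patient 4: 10→19, due 53, tardiness 0
Patient 1: 19→34, due 18, tardiness 16
Patient 2: 34→51, due 35, tardiness 16
Patient 5: 51→70, due 19, tardiness 51
Patient 6: 70→94, due 43, tardiness 51
Maximum = 51.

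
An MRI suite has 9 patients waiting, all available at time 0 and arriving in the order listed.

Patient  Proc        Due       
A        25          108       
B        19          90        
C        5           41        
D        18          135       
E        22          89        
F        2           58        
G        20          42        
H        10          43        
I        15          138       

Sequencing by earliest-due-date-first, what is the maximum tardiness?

EDD (increasing due date): C G H F E B A D I.
C: 0→5, due 41, tardiness 0
G: 5→25, due 42, tardiness 0
H: 25→35, due 43, tardiness 0
F: 35→37, due 58, tardiness 0
E: 37→59, due 89, tardiness 0
B: 59→78, due 90, tardiness 0
A: 78→103, due 108, tardiness 0
D: 103→121, due 135, tardiness 0
I: 121→136, due 138, tardiness 0
Maximum = 0.

0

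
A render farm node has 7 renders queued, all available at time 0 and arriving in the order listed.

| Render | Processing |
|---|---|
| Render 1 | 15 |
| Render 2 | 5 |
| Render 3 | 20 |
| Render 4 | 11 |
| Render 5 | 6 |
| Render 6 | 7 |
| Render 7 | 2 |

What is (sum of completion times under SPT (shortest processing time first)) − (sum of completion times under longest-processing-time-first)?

SPT (increasing processing time): Render 7 Render 2 Render 5 Render 6 Render 4 Render 1 Render 3.
Render 7: 0→2
Render 2: 2→7
Render 5: 7→13
Render 6: 13→20
Render 4: 20→31
Render 1: 31→46
Render 3: 46→66
Sum = 2+7+13+20+31+46+66 = 185.
LPT (decreasing processing time): Render 3 Render 1 Render 4 Render 6 Render 5 Render 2 Render 7.
Render 3: 0→20
Render 1: 20→35
Render 4: 35→46
Render 6: 46→53
Render 5: 53→59
Render 2: 59→64
Render 7: 64→66
Sum = 20+35+46+53+59+64+66 = 343.
Difference = 185 − 343 = -158.

-158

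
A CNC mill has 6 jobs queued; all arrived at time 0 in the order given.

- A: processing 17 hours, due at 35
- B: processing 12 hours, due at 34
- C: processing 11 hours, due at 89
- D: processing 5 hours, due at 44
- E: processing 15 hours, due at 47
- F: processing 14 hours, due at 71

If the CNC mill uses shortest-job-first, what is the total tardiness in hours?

SPT (increasing processing time): D C B F E A.
D: 0→5, due 44, tardiness 0
C: 5→16, due 89, tardiness 0
B: 16→28, due 34, tardiness 0
F: 28→42, due 71, tardiness 0
E: 42→57, due 47, tardiness 10
A: 57→74, due 35, tardiness 39
Sum = 0+0+0+0+10+39 = 49.

49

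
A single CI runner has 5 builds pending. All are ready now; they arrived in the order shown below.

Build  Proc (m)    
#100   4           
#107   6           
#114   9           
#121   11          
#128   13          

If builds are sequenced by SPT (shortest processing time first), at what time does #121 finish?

30

SPT (increasing processing time): #100 #107 #114 #121 #128.
#100: 0→4
#107: 4→10
#114: 10→19
#121: 19→30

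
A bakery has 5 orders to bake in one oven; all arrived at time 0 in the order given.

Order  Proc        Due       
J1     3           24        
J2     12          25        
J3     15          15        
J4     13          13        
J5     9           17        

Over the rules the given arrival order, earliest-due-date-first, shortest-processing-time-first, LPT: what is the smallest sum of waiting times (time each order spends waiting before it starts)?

FIFO (arrival order): J1 J2 J3 J4 J5.
J1: waits 0, runs 0→3
J2: waits 3, runs 3→15
J3: waits 15, runs 15→30
J4: waits 30, runs 30→43
J5: waits 43, runs 43→52
Sum = 0+3+15+30+43 = 91.
EDD (increasing due date): J4 J3 J5 J1 J2.
J4: waits 0, runs 0→13
J3: waits 13, runs 13→28
J5: waits 28, runs 28→37
J1: waits 37, runs 37→40
J2: waits 40, runs 40→52
Sum = 0+13+28+37+40 = 118.
SPT (increasing processing time): J1 J5 J2 J4 J3.
J1: waits 0, runs 0→3
J5: waits 3, runs 3→12
J2: waits 12, runs 12→24
J4: waits 24, runs 24→37
J3: waits 37, runs 37→52
Sum = 0+3+12+24+37 = 76.
LPT (decreasing processing time): J3 J4 J2 J5 J1.
J3: waits 0, runs 0→15
J4: waits 15, runs 15→28
J2: waits 28, runs 28→40
J5: waits 40, runs 40→49
J1: waits 49, runs 49→52
Sum = 0+15+28+40+49 = 132.
FIFO 91, EDD 118, SPT 76, LPT 132 → minimum 76.

76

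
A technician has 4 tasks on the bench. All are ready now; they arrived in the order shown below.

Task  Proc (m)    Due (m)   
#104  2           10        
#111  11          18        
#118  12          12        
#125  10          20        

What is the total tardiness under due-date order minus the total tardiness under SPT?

EDD (increasing due date): #104 #118 #111 #125.
#104: 0→2, due 10, tardiness 0
#118: 2→14, due 12, tardiness 2
#111: 14→25, due 18, tardiness 7
#125: 25→35, due 20, tardiness 15
Sum = 0+2+7+15 = 24.
SPT (increasing processing time): #104 #125 #111 #118.
#104: 0→2, due 10, tardiness 0
#125: 2→12, due 20, tardiness 0
#111: 12→23, due 18, tardiness 5
#118: 23→35, due 12, tardiness 23
Sum = 0+0+5+23 = 28.
Difference = 24 − 28 = -4.

-4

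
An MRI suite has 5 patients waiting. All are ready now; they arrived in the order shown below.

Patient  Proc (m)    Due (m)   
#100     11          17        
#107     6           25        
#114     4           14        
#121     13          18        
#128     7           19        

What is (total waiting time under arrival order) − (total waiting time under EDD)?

1

FIFO (arrival order): #100 #107 #114 #121 #128.
#100: waits 0, runs 0→11
#107: waits 11, runs 11→17
#114: waits 17, runs 17→21
#121: waits 21, runs 21→34
#128: waits 34, runs 34→41
Sum = 0+11+17+21+34 = 83.
EDD (increasing due date): #114 #100 #121 #128 #107.
#114: waits 0, runs 0→4
#100: waits 4, runs 4→15
#121: waits 15, runs 15→28
#128: waits 28, runs 28→35
#107: waits 35, runs 35→41
Sum = 0+4+15+28+35 = 82.
Difference = 83 − 82 = 1.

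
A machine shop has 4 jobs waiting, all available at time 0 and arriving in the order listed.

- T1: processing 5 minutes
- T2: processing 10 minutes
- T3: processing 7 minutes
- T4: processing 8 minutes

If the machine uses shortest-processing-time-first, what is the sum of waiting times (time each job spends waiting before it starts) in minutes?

SPT (increasing processing time): T1 T3 T4 T2.
T1: waits 0, runs 0→5
T3: waits 5, runs 5→12
T4: waits 12, runs 12→20
T2: waits 20, runs 20→30
Sum = 0+5+12+20 = 37.

37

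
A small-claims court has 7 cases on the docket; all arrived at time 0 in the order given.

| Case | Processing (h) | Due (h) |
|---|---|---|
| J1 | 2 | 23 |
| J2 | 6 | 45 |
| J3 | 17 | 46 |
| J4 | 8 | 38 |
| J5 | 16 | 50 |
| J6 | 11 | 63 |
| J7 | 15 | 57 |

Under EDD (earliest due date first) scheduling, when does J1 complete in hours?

EDD (increasing due date): J1 J4 J2 J3 J5 J7 J6.
J1: 0→2

2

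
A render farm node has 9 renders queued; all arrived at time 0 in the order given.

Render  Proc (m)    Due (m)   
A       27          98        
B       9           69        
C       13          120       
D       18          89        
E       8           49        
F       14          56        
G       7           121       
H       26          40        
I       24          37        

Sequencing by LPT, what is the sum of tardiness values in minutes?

291

LPT (decreasing processing time): A H I D F C B E G.
A: 0→27, due 98, tardiness 0
H: 27→53, due 40, tardiness 13
I: 53→77, due 37, tardiness 40
D: 77→95, due 89, tardiness 6
F: 95→109, due 56, tardiness 53
C: 109→122, due 120, tardiness 2
B: 122→131, due 69, tardiness 62
E: 131→139, due 49, tardiness 90
G: 139→146, due 121, tardiness 25
Sum = 0+13+40+6+53+2+62+90+25 = 291.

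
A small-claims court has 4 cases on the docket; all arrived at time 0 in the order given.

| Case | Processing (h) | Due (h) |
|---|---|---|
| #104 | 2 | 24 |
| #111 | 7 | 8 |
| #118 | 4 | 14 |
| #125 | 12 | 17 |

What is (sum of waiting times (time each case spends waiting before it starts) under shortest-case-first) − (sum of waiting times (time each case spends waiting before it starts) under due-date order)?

-20

SPT (increasing processing time): #104 #118 #111 #125.
#104: waits 0, runs 0→2
#118: waits 2, runs 2→6
#111: waits 6, runs 6→13
#125: waits 13, runs 13→25
Sum = 0+2+6+13 = 21.
EDD (increasing due date): #111 #118 #125 #104.
#111: waits 0, runs 0→7
#118: waits 7, runs 7→11
#125: waits 11, runs 11→23
#104: waits 23, runs 23→25
Sum = 0+7+11+23 = 41.
Difference = 21 − 41 = -20.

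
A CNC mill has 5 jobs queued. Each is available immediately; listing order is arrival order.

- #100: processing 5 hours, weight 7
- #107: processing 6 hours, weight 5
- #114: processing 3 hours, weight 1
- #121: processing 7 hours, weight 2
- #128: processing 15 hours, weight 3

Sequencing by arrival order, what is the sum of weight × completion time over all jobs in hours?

FIFO (arrival order): #100 #107 #114 #121 #128.
#100: finishes 5, weight 7, w·C = 35
#107: finishes 11, weight 5, w·C = 55
#114: finishes 14, weight 1, w·C = 14
#121: finishes 21, weight 2, w·C = 42
#128: finishes 36, weight 3, w·C = 108
Sum = 35+55+14+42+108 = 254.

254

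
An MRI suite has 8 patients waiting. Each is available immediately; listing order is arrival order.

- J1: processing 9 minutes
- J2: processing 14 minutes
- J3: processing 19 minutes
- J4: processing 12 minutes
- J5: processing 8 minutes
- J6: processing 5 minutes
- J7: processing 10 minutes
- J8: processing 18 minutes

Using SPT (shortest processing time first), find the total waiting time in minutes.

SPT (increasing processing time): J6 J5 J1 J7 J4 J2 J8 J3.
J6: waits 0, runs 0→5
J5: waits 5, runs 5→13
J1: waits 13, runs 13→22
J7: waits 22, runs 22→32
J4: waits 32, runs 32→44
J2: waits 44, runs 44→58
J8: waits 58, runs 58→76
J3: waits 76, runs 76→95
Sum = 0+5+13+22+32+44+58+76 = 250.

250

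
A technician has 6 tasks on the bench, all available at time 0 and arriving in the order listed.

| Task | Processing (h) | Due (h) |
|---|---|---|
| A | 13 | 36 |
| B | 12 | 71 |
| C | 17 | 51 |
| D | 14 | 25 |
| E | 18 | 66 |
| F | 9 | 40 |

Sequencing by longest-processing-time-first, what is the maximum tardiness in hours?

LPT (decreasing processing time): E C D A B F.
E: 0→18, due 66, tardiness 0
C: 18→35, due 51, tardiness 0
D: 35→49, due 25, tardiness 24
A: 49→62, due 36, tardiness 26
B: 62→74, due 71, tardiness 3
F: 74→83, due 40, tardiness 43
Maximum = 43.

43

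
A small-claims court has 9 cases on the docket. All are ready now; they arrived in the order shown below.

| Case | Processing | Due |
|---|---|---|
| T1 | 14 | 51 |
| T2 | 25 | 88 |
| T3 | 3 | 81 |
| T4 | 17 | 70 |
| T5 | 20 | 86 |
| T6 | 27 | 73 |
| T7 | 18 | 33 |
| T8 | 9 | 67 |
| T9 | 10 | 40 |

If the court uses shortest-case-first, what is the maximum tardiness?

70

SPT (increasing processing time): T3 T8 T9 T1 T4 T7 T5 T2 T6.
T3: 0→3, due 81, tardiness 0
T8: 3→12, due 67, tardiness 0
T9: 12→22, due 40, tardiness 0
T1: 22→36, due 51, tardiness 0
T4: 36→53, due 70, tardiness 0
T7: 53→71, due 33, tardiness 38
T5: 71→91, due 86, tardiness 5
T2: 91→116, due 88, tardiness 28
T6: 116→143, due 73, tardiness 70
Maximum = 70.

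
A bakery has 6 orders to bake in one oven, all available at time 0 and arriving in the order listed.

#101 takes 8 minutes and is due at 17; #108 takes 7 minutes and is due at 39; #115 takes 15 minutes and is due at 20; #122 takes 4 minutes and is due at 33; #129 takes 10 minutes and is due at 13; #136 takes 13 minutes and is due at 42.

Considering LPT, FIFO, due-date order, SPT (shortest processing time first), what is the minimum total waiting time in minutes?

LPT (decreasing processing time): #115 #136 #129 #101 #108 #122.
#115: waits 0, runs 0→15
#136: waits 15, runs 15→28
#129: waits 28, runs 28→38
#101: waits 38, runs 38→46
#108: waits 46, runs 46→53
#122: waits 53, runs 53→57
Sum = 0+15+28+38+46+53 = 180.
FIFO (arrival order): #101 #108 #115 #122 #129 #136.
#101: waits 0, runs 0→8
#108: waits 8, runs 8→15
#115: waits 15, runs 15→30
#122: waits 30, runs 30→34
#129: waits 34, runs 34→44
#136: waits 44, runs 44→57
Sum = 0+8+15+30+34+44 = 131.
EDD (increasing due date): #129 #101 #115 #122 #108 #136.
#129: waits 0, runs 0→10
#101: waits 10, runs 10→18
#115: waits 18, runs 18→33
#122: waits 33, runs 33→37
#108: waits 37, runs 37→44
#136: waits 44, runs 44→57
Sum = 0+10+18+33+37+44 = 142.
SPT (increasing processing time): #122 #108 #101 #129 #136 #115.
#122: waits 0, runs 0→4
#108: waits 4, runs 4→11
#101: waits 11, runs 11→19
#129: waits 19, runs 19→29
#136: waits 29, runs 29→42
#115: waits 42, runs 42→57
Sum = 0+4+11+19+29+42 = 105.
LPT 180, FIFO 131, EDD 142, SPT 105 → minimum 105.

105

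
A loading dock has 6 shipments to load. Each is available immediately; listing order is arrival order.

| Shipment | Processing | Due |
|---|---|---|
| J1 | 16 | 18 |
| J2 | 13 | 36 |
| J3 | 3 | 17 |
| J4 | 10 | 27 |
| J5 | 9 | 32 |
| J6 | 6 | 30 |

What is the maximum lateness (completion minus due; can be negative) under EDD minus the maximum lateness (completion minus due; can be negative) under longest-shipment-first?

EDD (increasing due date): J3 J1 J4 J6 J5 J2.
J3: 0→3, due 17, lateness -14
J1: 3→19, due 18, lateness 1
J4: 19→29, due 27, lateness 2
J6: 29→35, due 30, lateness 5
J5: 35→44, due 32, lateness 12
J2: 44→57, due 36, lateness 21
Maximum = 21.
LPT (decreasing processing time): J1 J2 J4 J5 J6 J3.
J1: 0→16, due 18, lateness -2
J2: 16→29, due 36, lateness -7
J4: 29→39, due 27, lateness 12
J5: 39→48, due 32, lateness 16
J6: 48→54, due 30, lateness 24
J3: 54→57, due 17, lateness 40
Maximum = 40.
Difference = 21 − 40 = -19.

-19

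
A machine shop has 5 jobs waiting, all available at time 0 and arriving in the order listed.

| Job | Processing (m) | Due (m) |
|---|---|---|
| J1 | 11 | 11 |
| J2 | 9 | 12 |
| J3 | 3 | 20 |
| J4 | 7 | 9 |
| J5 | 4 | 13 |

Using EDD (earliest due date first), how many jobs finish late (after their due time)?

EDD (increasing due date): J4 J1 J2 J5 J3.
J4: 0→7, due 9, tardiness 0
J1: 7→18, due 11, tardiness 7
J2: 18→27, due 12, tardiness 15
J5: 27→31, due 13, tardiness 18
J3: 31→34, due 20, tardiness 14
Late jobs: 4.

4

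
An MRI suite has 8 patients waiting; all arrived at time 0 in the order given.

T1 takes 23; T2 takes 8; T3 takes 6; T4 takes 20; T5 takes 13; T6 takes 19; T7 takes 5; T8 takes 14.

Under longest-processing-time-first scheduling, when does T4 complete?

43

LPT (decreasing processing time): T1 T4 T6 T8 T5 T2 T3 T7.
T1: 0→23
T4: 23→43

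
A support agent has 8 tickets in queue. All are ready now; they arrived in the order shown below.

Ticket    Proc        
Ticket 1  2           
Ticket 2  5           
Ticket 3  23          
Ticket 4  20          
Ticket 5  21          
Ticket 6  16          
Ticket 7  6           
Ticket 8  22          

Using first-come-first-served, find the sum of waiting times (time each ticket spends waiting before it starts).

FIFO (arrival order): Ticket 1 Ticket 2 Ticket 3 Ticket 4 Ticket 5 Ticket 6 Ticket 7 Ticket 8.
Ticket 1: waits 0, runs 0→2
Ticket 2: waits 2, runs 2→7
Ticket 3: waits 7, runs 7→30
Ticket 4: waits 30, runs 30→50
Ticket 5: waits 50, runs 50→71
Ticket 6: waits 71, runs 71→87
Ticket 7: waits 87, runs 87→93
Ticket 8: waits 93, runs 93→115
Sum = 0+2+7+30+50+71+87+93 = 340.

340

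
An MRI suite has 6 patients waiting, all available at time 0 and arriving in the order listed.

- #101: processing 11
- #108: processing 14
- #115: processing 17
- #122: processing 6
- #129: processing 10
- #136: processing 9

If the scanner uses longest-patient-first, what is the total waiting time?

LPT (decreasing processing time): #115 #108 #101 #129 #136 #122.
#115: waits 0, runs 0→17
#108: waits 17, runs 17→31
#101: waits 31, runs 31→42
#129: waits 42, runs 42→52
#136: waits 52, runs 52→61
#122: waits 61, runs 61→67
Sum = 0+17+31+42+52+61 = 203.

203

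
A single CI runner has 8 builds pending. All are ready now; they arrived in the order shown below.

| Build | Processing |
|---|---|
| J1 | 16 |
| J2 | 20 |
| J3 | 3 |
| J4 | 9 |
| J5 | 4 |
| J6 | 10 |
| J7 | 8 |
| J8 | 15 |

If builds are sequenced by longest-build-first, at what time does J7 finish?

LPT (decreasing processing time): J2 J1 J8 J6 J4 J7 J5 J3.
J2: 0→20
J1: 20→36
J8: 36→51
J6: 51→61
J4: 61→70
J7: 70→78

78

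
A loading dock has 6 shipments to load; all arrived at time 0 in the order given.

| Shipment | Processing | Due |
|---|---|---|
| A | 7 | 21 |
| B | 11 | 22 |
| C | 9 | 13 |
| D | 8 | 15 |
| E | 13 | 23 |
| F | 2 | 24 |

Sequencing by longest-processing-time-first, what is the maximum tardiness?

27

LPT (decreasing processing time): E B C D A F.
E: 0→13, due 23, tardiness 0
B: 13→24, due 22, tardiness 2
C: 24→33, due 13, tardiness 20
D: 33→41, due 15, tardiness 26
A: 41→48, due 21, tardiness 27
F: 48→50, due 24, tardiness 26
Maximum = 27.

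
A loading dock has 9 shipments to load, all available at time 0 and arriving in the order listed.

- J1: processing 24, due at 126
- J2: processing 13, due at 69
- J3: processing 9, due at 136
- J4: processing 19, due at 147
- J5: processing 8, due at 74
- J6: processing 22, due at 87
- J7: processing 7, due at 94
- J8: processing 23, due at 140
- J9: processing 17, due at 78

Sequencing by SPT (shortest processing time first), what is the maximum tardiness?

16

SPT (increasing processing time): J7 J5 J3 J2 J9 J4 J6 J8 J1.
J7: 0→7, due 94, tardiness 0
J5: 7→15, due 74, tardiness 0
J3: 15→24, due 136, tardiness 0
J2: 24→37, due 69, tardiness 0
J9: 37→54, due 78, tardiness 0
J4: 54→73, due 147, tardiness 0
J6: 73→95, due 87, tardiness 8
J8: 95→118, due 140, tardiness 0
J1: 118→142, due 126, tardiness 16
Maximum = 16.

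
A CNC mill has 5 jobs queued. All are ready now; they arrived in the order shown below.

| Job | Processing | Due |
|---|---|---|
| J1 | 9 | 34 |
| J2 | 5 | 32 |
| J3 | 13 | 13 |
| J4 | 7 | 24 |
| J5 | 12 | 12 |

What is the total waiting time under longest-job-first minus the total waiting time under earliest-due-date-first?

LPT (decreasing processing time): J3 J5 J1 J4 J2.
J3: waits 0, runs 0→13
J5: waits 13, runs 13→25
J1: waits 25, runs 25→34
J4: waits 34, runs 34→41
J2: waits 41, runs 41→46
Sum = 0+13+25+34+41 = 113.
EDD (increasing due date): J5 J3 J4 J2 J1.
J5: waits 0, runs 0→12
J3: waits 12, runs 12→25
J4: waits 25, runs 25→32
J2: waits 32, runs 32→37
J1: waits 37, runs 37→46
Sum = 0+12+25+32+37 = 106.
Difference = 113 − 106 = 7.

7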